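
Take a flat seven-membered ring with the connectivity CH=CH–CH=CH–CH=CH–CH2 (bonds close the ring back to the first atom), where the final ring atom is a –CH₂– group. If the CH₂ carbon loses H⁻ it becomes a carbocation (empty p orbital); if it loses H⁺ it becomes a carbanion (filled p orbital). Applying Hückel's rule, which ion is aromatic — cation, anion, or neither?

The cation

In either ion the ring is fully conjugated: every atom, including the new sp² carbon, supplies a p orbital.
Cation: 3 × 2 + 0 = 6 π electrons → 4(1)+2, aromatic.
Anion: 3 × 2 + 2 = 8 π electrons → 4(2), antiaromatic.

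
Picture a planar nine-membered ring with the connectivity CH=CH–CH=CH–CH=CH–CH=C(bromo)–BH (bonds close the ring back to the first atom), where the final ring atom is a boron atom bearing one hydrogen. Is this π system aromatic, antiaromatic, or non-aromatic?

Antiaromatic

Check conjugation: every atom in a ring double bond is sp² and brings one electron to the p orbital; the boron has an empty p orbital — every position has a p orbital, so the cyclic π system is continuous.
Adding the contributions, 4 × 2 = 8 from the double-bond units + 0 from the BH atom = 8.
A 4n π count (8, n = 2) in a planar conjugated ring means antiaromatic.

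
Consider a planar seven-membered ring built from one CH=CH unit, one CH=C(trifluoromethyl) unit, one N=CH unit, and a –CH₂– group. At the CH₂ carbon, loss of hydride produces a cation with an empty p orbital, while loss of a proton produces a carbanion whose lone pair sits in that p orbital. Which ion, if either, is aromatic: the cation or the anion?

Both ions have a continuous loop of p orbitals — each ring atom is sp².
Cation: 3 × 2 + 0 = 6 π electrons → 4(1)+2, aromatic.
Anion: 3 × 2 + 2 = 8 π electrons → 4(2), antiaromatic.

The cation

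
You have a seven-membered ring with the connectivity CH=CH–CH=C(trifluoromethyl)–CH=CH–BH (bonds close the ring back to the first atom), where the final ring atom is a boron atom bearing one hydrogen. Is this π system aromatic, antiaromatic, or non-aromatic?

All ring atoms are sp² and supply a p orbital to the ring (every atom in a ring double bond is sp² and brings one electron to the p orbital; the boron has an empty p orbital); the conjugation is uninterrupted.
π-electron count: 3 × 2 = 6 from the double-bond units + 0 from the BH atom = 6.
6 = 4(1) + 2, which satisfies Hückel's 4n+2 rule.

Aromatic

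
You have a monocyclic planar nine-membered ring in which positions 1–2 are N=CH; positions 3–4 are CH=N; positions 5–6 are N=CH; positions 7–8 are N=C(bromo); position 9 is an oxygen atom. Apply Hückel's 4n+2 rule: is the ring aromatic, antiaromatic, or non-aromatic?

Aromatic

The p orbitals form a continuous loop: each doubly-bonded ring atom is sp² with one p-orbital electron; the doubly-bonded nitrogens are pyridine-type — their lone pairs lie in the ring plane, leaving one electron in the p orbital; the oxygen donates one lone pair from its p orbital. The ring is fully conjugated.
Tallying contributions gives 4 × 2 = 8 from the double-bond units + 2 from the O atom = 10.
With 10 π electrons (n = 2), the Hückel 4n+2 condition holds.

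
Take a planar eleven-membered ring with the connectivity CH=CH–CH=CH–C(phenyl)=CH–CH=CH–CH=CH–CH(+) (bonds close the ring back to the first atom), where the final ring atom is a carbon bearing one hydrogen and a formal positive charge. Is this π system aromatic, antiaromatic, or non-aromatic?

Check conjugation: every atom in a ring double bond is sp² and brings one electron to the p orbital; the carbocation has an empty p orbital — every position has a p orbital, so the cyclic π system is continuous.
Adding the contributions, 5 × 2 = 10 from the double-bond units + 0 from the CH(+) atom = 10.
With 10 π electrons (n = 2), the Hückel 4n+2 condition holds.

Aromatic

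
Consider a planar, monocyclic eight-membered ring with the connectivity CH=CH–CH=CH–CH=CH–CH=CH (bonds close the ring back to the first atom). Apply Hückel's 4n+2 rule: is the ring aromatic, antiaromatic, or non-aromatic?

The p orbitals form a continuous loop: the double-bond atoms are sp², each contributing one p electron. The ring is fully conjugated.
Counting π electrons: 4 × 2 = 8 from the 4 double-bond units.
With 8 = 4·2 π electrons, Hückel's rule classifies the planar ring as antiaromatic.

Antiaromatic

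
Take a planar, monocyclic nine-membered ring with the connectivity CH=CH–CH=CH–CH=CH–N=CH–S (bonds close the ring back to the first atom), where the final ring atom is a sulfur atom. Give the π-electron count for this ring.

Check conjugation: each doubly-bonded ring atom is sp² with one p-orbital electron; the doubly-bonded nitrogens are pyridine-type — their lone pairs lie in the ring plane, leaving one electron in the p orbital; the sulfur donates one lone pair from its p orbital — every position has a p orbital, so the cyclic π system is continuous.
Adding the contributions, 4 × 2 = 8 from the double-bond units + 2 from the S atom = 10.

10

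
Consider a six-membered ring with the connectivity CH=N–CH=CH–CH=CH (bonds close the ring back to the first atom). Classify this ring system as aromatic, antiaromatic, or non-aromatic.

Aromatic

All ring atoms are sp² and supply a p orbital to the ring (every atom in a ring double bond is sp² and brings one electron to the p orbital; each sp² =N– keeps its lone pair in-plane and puts one electron into the π system); the conjugation is uninterrupted.
Tallying contributions gives 3 × 2 = 6 from the 3 double-bond units.
With 6 π electrons (n = 1), the Hückel 4n+2 condition holds.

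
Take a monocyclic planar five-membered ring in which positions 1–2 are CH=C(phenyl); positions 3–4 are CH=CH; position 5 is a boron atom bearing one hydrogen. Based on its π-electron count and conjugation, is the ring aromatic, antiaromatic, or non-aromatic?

Check conjugation: the double-bond atoms are sp², each contributing one p electron; the boron has an empty p orbital — every position has a p orbital, so the cyclic π system is continuous.
Counting π electrons: 2 × 2 = 4 from the double-bond units + 0 from the BH atom = 4.
A 4n π count (4, n = 1) in a planar conjugated ring means antiaromatic.

Antiaromatic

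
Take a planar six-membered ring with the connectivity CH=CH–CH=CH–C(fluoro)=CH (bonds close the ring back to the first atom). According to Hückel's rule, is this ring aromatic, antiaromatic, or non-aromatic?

Check conjugation: the double-bond atoms are sp², each contributing one p electron — every position has a p orbital, so the cyclic π system is continuous.
π-electron count: 3 × 2 = 6 from the 3 double-bond units.
That gives a 4n+2 count (6, n = 1).

Aromatic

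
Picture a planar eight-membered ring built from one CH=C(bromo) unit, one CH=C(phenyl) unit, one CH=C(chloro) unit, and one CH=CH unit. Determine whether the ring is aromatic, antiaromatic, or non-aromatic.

Antiaromatic

Every ring atom contributes a p orbital perpendicular to the ring (each doubly-bonded ring atom is sp² with one p-orbital electron), so the π system is cyclic and fully conjugated.
Adding the contributions, 4 × 2 = 8 from the 4 double-bond units.
A 4n π count (8, n = 2) in a planar conjugated ring means antiaromatic.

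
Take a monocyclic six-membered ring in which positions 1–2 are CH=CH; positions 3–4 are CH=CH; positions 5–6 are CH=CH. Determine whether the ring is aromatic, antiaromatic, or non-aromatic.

Aromatic

The p orbitals form a continuous loop: the double-bond atoms are sp², each contributing one p electron. The ring is fully conjugated.
Counting π electrons: 3 × 2 = 6 from the 3 double-bond units.
With 6 π electrons (n = 1), the Hückel 4n+2 condition holds.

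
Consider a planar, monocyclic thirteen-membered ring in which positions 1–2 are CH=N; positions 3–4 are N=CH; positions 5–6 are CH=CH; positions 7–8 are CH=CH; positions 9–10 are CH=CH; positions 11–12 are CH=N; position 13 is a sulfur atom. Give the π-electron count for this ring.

Check conjugation: the double-bond atoms are sp², each contributing one p electron; the doubly-bonded nitrogens are pyridine-type — their lone pairs lie in the ring plane, leaving one electron in the p orbital; the sulfur donates one lone pair from its p orbital — every position has a p orbital, so the cyclic π system is continuous.
Adding the contributions, 6 × 2 = 12 from the double-bond units + 2 from the S atom = 14.

14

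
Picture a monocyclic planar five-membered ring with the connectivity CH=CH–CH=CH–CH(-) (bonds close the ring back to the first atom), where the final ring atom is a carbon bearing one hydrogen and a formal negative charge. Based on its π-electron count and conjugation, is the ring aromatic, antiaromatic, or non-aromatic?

Aromatic

Every ring atom contributes a p orbital perpendicular to the ring (the double-bond atoms are sp², each contributing one p electron; the carbanion's lone pair occupies the p orbital), so the π system is cyclic and fully conjugated.
Counting π electrons: 2 × 2 = 4 from the double-bond units + 2 from the CH(-) atom = 6.
Since 6 = 4·1 + 2, the ring meets the 4n+2 criterion.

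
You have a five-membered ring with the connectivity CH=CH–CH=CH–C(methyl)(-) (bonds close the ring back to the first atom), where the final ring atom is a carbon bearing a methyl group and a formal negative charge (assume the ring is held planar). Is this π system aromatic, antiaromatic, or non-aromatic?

Aromatic

The p orbitals form a continuous loop: every atom in a ring double bond is sp² and brings one electron to the p orbital; the carbanion's lone pair occupies the p orbital. The ring is fully conjugated.
π-electron count: 2 × 2 = 4 from the double-bond units + 2 from the C(methyl)(-) atom = 6.
With 6 π electrons (n = 1), the Hückel 4n+2 condition holds.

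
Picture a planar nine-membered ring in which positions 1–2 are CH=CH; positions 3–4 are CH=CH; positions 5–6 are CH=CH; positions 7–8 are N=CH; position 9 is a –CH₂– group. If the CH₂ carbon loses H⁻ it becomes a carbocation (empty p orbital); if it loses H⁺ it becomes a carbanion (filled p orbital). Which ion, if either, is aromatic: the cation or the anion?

In both ions every ring atom is sp² and contributes a p orbital, so both rings are fully conjugated.
Cation: 4 × 2 + 0 = 8 π electrons → 4(2), antiaromatic.
Anion: 4 × 2 + 2 = 10 π electrons → 4(2)+2, aromatic.

The anion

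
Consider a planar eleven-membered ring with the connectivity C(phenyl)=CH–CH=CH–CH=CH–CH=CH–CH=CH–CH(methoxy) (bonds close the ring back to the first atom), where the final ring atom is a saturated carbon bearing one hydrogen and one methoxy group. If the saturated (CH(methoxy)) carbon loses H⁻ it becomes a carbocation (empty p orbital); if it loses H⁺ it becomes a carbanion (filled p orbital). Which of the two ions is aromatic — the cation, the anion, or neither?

In either ion the ring is fully conjugated: every atom, including the new sp² carbon, supplies a p orbital.
Cation: 5 × 2 + 0 = 10 π electrons → 4(2)+2, aromatic.
Anion: 5 × 2 + 2 = 12 π electrons → 4(3), antiaromatic.

The cation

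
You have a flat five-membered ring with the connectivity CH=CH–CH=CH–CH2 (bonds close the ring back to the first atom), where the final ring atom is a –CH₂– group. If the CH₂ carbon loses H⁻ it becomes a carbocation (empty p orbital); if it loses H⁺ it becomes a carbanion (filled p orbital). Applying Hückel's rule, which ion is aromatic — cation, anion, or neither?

The anion

In either ion the ring is fully conjugated: every atom, including the new sp² carbon, supplies a p orbital.
Cation: 2 × 2 + 0 = 4 π electrons → 4(1), antiaromatic.
Anion: 2 × 2 + 2 = 6 π electrons → 4(1)+2, aromatic.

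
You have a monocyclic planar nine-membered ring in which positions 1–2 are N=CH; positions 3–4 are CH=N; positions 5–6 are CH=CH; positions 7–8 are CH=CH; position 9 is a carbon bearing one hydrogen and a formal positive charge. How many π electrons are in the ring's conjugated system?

Every ring atom contributes a p orbital perpendicular to the ring (each doubly-bonded ring atom is sp² with one p-orbital electron; each sp² =N– keeps its lone pair in-plane and puts one electron into the π system; the carbocation has an empty p orbital), so the π system is cyclic and fully conjugated.
Adding the contributions, 4 × 2 = 8 from the double-bond units + 0 from the CH(+) atom = 8.

8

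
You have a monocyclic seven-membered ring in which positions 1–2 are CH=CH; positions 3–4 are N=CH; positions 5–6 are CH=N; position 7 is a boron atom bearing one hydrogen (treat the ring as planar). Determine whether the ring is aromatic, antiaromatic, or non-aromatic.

Aromatic

All ring atoms are sp² and supply a p orbital to the ring (each doubly-bonded ring atom is sp² with one p-orbital electron; the doubly-bonded nitrogens are pyridine-type — their lone pairs lie in the ring plane, leaving one electron in the p orbital; the boron has an empty p orbital); the conjugation is uninterrupted.
Tallying contributions gives 3 × 2 = 6 from the double-bond units + 0 from the BH atom = 6.
With 6 π electrons (n = 1), the Hückel 4n+2 condition holds.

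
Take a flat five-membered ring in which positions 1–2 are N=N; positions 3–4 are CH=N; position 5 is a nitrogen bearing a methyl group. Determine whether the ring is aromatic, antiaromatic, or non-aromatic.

Aromatic

All ring atoms are sp² and supply a p orbital to the ring (each doubly-bonded ring atom is sp² with one p-orbital electron; each =N– nitrogen is pyridine-type (lone pair in the sp² plane, one electron in the p orbital); the pyrrole-type nitrogen donates its lone pair from the p orbital); the conjugation is uninterrupted.
π-electron count: 2 × 2 = 4 from the double-bond units + 2 from the N(methyl) atom = 6.
With 6 π electrons (n = 1), the Hückel 4n+2 condition holds.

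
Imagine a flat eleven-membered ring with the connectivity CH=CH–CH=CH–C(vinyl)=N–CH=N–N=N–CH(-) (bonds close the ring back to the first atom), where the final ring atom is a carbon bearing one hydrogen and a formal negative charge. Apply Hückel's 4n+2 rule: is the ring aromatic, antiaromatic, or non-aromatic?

Every ring atom contributes a p orbital perpendicular to the ring (every atom in a ring double bond is sp² and brings one electron to the p orbital; each sp² =N– keeps its lone pair in-plane and puts one electron into the π system; the carbanion's lone pair occupies the p orbital), so the π system is cyclic and fully conjugated.
Tallying contributions gives 5 × 2 = 10 from the double-bond units + 2 from the CH(-) atom = 12.
A 4n π count (12, n = 3) in a planar conjugated ring means antiaromatic.

Antiaromatic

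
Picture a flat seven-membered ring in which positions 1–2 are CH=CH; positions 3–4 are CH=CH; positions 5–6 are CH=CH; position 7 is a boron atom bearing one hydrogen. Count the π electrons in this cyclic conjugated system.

6

Check conjugation: every atom in a ring double bond is sp² and brings one electron to the p orbital; the boron has an empty p orbital — every position has a p orbital, so the cyclic π system is continuous.
π-electron count: 3 × 2 = 6 from the double-bond units + 0 from the BH atom = 6.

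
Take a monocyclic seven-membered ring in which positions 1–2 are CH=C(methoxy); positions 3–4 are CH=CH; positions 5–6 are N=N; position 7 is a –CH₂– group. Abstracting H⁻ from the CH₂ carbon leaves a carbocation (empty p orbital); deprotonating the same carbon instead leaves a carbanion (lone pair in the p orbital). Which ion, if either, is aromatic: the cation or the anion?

The cation

Once that carbon is sp², every ring atom has a p orbital and both ions are fully conjugated.
Cation: 3 × 2 + 0 = 6 π electrons → 4(1)+2, aromatic.
Anion: 3 × 2 + 2 = 8 π electrons → 4(2), antiaromatic.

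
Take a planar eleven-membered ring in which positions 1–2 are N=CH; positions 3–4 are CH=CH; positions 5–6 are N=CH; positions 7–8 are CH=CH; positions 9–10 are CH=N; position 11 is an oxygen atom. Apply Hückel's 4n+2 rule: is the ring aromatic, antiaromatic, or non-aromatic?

All ring atoms are sp² and supply a p orbital to the ring (the double-bond atoms are sp², each contributing one p electron; the doubly-bonded nitrogens are pyridine-type — their lone pairs lie in the ring plane, leaving one electron in the p orbital; the oxygen donates one lone pair from its p orbital); the conjugation is uninterrupted.
Counting π electrons: 5 × 2 = 10 from the double-bond units + 2 from the O atom = 12.
With 12 = 4·3 π electrons, Hückel's rule classifies the planar ring as antiaromatic.

Antiaromatic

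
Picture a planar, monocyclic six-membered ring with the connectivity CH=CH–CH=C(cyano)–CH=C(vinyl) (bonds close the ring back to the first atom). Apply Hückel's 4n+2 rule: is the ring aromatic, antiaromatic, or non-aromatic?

The p orbitals form a continuous loop: the double-bond atoms are sp², each contributing one p electron. The ring is fully conjugated.
Adding the contributions, 3 × 2 = 6 from the 3 double-bond units.
Since 6 = 4·1 + 2, the ring meets the 4n+2 criterion.

Aromatic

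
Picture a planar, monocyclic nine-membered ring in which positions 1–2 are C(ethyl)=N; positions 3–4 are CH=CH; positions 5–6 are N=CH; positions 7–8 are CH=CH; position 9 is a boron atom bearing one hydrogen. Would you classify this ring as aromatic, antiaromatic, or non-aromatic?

Check conjugation: the double-bond atoms are sp², each contributing one p electron; each =N– nitrogen is pyridine-type (lone pair in the sp² plane, one electron in the p orbital); the boron has an empty p orbital — every position has a p orbital, so the cyclic π system is continuous.
π-electron count: 4 × 2 = 8 from the double-bond units + 0 from the BH atom = 8.
8 is a 4n count (n = 2), so the planar conjugated ring is antiaromatic.

Antiaromatic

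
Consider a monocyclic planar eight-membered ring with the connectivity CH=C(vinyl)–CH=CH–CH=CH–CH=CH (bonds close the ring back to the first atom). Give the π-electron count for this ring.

Every ring atom contributes a p orbital perpendicular to the ring (each doubly-bonded ring atom is sp² with one p-orbital electron), so the π system is cyclic and fully conjugated.
Counting π electrons: 4 × 2 = 8 from the 4 double-bond units.

8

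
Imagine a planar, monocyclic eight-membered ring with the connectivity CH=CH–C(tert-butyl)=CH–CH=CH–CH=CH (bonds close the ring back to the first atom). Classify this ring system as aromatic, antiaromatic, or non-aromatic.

The p orbitals form a continuous loop: every atom in a ring double bond is sp² and brings one electron to the p orbital. The ring is fully conjugated.
Adding the contributions, 4 × 2 = 8 from the 4 double-bond units.
8 = 4(2); a planar, fully conjugated 4n system is antiaromatic.

Antiaromatic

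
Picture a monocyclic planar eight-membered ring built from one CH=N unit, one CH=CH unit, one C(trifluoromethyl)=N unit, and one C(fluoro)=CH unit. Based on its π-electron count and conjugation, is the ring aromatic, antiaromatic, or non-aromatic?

All ring atoms are sp² and supply a p orbital to the ring (every atom in a ring double bond is sp² and brings one electron to the p orbital; each =N– nitrogen is pyridine-type (lone pair in the sp² plane, one electron in the p orbital)); the conjugation is uninterrupted.
π-electron count: 4 × 2 = 8 from the 4 double-bond units.
8 is a 4n count (n = 2), so the planar conjugated ring is antiaromatic.

Antiaromatic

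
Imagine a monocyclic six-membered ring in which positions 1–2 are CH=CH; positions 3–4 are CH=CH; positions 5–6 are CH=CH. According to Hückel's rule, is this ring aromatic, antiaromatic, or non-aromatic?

Aromatic

All ring atoms are sp² and supply a p orbital to the ring (each doubly-bonded ring atom is sp² with one p-orbital electron); the conjugation is uninterrupted.
Counting π electrons: 3 × 2 = 6 from the 3 double-bond units.
That gives a 4n+2 count (6, n = 1).
(This ring is benzene.)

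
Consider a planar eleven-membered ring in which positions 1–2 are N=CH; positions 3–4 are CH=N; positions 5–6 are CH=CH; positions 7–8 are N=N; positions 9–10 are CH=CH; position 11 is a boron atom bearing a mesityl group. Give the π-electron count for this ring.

10

All ring atoms are sp² and supply a p orbital to the ring (the double-bond atoms are sp², each contributing one p electron; the doubly-bonded nitrogens are pyridine-type — their lone pairs lie in the ring plane, leaving one electron in the p orbital; the boron has an empty p orbital); the conjugation is uninterrupted.
Counting π electrons: 5 × 2 = 10 from the double-bond units + 0 from the B(mesityl) atom = 10.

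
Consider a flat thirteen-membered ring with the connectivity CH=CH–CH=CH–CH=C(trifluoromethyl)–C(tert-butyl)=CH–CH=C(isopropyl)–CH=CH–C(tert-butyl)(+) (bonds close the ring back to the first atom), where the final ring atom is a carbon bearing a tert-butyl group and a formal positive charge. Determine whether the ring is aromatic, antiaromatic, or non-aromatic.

Check conjugation: the double-bond atoms are sp², each contributing one p electron; the carbocation has an empty p orbital — every position has a p orbital, so the cyclic π system is continuous.
Adding the contributions, 6 × 2 = 12 from the double-bond units + 0 from the C(tert-butyl)(+) atom = 12.
12 is a 4n count (n = 3), so the planar conjugated ring is antiaromatic.

Antiaromatic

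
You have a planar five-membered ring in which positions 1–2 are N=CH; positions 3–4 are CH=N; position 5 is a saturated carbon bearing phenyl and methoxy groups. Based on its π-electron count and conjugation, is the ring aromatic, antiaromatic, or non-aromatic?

Non-aromatic

The C(phenyl)(methoxy) position has four σ bonds — that saturated carbon is sp³ and has no p orbital in the ring π system — so the cyclic conjugation is interrupted.
Broken conjugation rules out both aromaticity and antiaromaticity.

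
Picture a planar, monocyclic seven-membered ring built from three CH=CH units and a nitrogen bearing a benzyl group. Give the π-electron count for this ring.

Check conjugation: every atom in a ring double bond is sp² and brings one electron to the p orbital; the pyrrole-type nitrogen donates its lone pair from the p orbital — every position has a p orbital, so the cyclic π system is continuous.
Counting π electrons: 3 × 2 = 6 from the double-bond units + 2 from the N(benzyl) atom = 8.

8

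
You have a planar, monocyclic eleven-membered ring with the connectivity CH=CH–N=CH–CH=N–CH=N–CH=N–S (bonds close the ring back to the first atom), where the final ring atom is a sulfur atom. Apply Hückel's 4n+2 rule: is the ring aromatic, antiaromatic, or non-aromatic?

Antiaromatic

Check conjugation: every atom in a ring double bond is sp² and brings one electron to the p orbital; the doubly-bonded nitrogens are pyridine-type — their lone pairs lie in the ring plane, leaving one electron in the p orbital; the sulfur donates one lone pair from its p orbital — every position has a p orbital, so the cyclic π system is continuous.
Adding the contributions, 5 × 2 = 10 from the double-bond units + 2 from the S atom = 12.
A 4n π count (12, n = 3) in a planar conjugated ring means antiaromatic.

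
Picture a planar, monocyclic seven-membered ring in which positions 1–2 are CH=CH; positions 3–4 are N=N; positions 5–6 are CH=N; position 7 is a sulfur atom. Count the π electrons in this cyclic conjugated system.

The p orbitals form a continuous loop: each doubly-bonded ring atom is sp² with one p-orbital electron; each sp² =N– keeps its lone pair in-plane and puts one electron into the π system; the sulfur donates one lone pair from its p orbital. The ring is fully conjugated.
Counting π electrons: 3 × 2 = 6 from the double-bond units + 2 from the S atom = 8.

8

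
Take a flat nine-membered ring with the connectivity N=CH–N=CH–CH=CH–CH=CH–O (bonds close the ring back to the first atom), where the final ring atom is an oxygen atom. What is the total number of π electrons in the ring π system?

10

Every ring atom contributes a p orbital perpendicular to the ring (the double-bond atoms are sp², each contributing one p electron; each =N– nitrogen is pyridine-type (lone pair in the sp² plane, one electron in the p orbital); the oxygen donates one lone pair from its p orbital), so the π system is cyclic and fully conjugated.
Adding the contributions, 4 × 2 = 8 from the double-bond units + 2 from the O atom = 10.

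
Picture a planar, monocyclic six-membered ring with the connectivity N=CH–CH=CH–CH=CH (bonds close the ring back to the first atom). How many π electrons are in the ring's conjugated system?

6

Check conjugation: every atom in a ring double bond is sp² and brings one electron to the p orbital; each sp² =N– keeps its lone pair in-plane and puts one electron into the π system — every position has a p orbital, so the cyclic π system is continuous.
Adding the contributions, 3 × 2 = 6 from the 3 double-bond units.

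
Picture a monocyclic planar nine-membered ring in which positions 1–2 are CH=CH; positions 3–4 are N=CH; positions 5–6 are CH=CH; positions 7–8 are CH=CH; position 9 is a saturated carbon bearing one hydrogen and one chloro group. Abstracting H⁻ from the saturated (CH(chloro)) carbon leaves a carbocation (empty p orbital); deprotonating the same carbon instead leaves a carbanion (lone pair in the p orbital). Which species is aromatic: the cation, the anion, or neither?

Once that carbon is sp², every ring atom has a p orbital and both ions are fully conjugated.
Cation: 4 × 2 + 0 = 8 π electrons → 4(2), antiaromatic.
Anion: 4 × 2 + 2 = 10 π electrons → 4(2)+2, aromatic.

The anion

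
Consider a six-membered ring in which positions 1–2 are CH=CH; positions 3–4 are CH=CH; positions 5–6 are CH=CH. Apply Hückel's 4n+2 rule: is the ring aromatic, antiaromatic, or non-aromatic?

Check conjugation: every atom in a ring double bond is sp² and brings one electron to the p orbital — every position has a p orbital, so the cyclic π system is continuous.
Tallying contributions gives 3 × 2 = 6 from the 3 double-bond units.
Since 6 = 4·1 + 2, the ring meets the 4n+2 criterion.

Aromatic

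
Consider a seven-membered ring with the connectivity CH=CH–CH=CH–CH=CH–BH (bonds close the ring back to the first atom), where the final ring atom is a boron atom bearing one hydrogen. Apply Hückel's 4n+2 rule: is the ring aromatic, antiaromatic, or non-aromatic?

All ring atoms are sp² and supply a p orbital to the ring (the double-bond atoms are sp², each contributing one p electron; the boron has an empty p orbital); the conjugation is uninterrupted.
π-electron count: 3 × 2 = 6 from the double-bond units + 0 from the BH atom = 6.
With 6 π electrons (n = 1), the Hückel 4n+2 condition holds.

Aromatic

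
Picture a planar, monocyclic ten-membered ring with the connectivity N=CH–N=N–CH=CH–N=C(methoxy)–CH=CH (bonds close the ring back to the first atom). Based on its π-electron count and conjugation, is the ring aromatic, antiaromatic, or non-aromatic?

Aromatic

The p orbitals form a continuous loop: every atom in a ring double bond is sp² and brings one electron to the p orbital; each =N– nitrogen is pyridine-type (lone pair in the sp² plane, one electron in the p orbital). The ring is fully conjugated.
Adding the contributions, 5 × 2 = 10 from the 5 double-bond units.
With 10 π electrons (n = 2), the Hückel 4n+2 condition holds.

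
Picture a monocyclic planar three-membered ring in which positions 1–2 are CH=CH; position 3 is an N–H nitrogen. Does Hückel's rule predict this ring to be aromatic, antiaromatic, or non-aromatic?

The p orbitals form a continuous loop: each doubly-bonded ring atom is sp² with one p-orbital electron; the pyrrole-type nitrogen donates its lone pair from the p orbital. The ring is fully conjugated.
Counting π electrons: 1 × 2 = 2 from the double-bond unit + 2 from the NH atom = 4.
A 4n π count (4, n = 1) in a planar conjugated ring means antiaromatic.

Antiaromatic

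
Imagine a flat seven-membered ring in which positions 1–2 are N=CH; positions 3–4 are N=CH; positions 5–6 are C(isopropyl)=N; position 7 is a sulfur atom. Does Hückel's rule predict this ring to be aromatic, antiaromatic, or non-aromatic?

All ring atoms are sp² and supply a p orbital to the ring (the double-bond atoms are sp², each contributing one p electron; each =N– nitrogen is pyridine-type (lone pair in the sp² plane, one electron in the p orbital); the sulfur donates one lone pair from its p orbital); the conjugation is uninterrupted.
Counting π electrons: 3 × 2 = 6 from the double-bond units + 2 from the S atom = 8.
8 is a 4n count (n = 2), so the planar conjugated ring is antiaromatic.

Antiaromatic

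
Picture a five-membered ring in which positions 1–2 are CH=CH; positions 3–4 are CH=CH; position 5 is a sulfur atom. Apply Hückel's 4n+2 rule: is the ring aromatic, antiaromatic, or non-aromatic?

All ring atoms are sp² and supply a p orbital to the ring (each doubly-bonded ring atom is sp² with one p-orbital electron; the sulfur donates one lone pair from its p orbital); the conjugation is uninterrupted.
Adding the contributions, 2 × 2 = 4 from the double-bond units + 2 from the S atom = 6.
Since 6 = 4·1 + 2, the ring meets the 4n+2 criterion.
(This ring is thiophene.)

Aromatic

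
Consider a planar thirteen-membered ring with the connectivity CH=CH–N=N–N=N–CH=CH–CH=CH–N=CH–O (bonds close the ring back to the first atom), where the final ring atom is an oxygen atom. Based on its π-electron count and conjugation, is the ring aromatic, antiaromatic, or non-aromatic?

Aromatic

The p orbitals form a continuous loop: the double-bond atoms are sp², each contributing one p electron; each sp² =N– keeps its lone pair in-plane and puts one electron into the π system; the oxygen donates one lone pair from its p orbital. The ring is fully conjugated.
π-electron count: 6 × 2 = 12 from the double-bond units + 2 from the O atom = 14.
That gives a 4n+2 count (14, n = 3).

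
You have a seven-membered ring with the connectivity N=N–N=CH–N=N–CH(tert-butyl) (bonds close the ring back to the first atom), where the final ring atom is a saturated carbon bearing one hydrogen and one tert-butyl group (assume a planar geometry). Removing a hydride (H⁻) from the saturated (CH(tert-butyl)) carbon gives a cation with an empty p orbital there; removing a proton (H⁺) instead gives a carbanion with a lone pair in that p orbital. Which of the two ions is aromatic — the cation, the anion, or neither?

Both ions have a continuous loop of p orbitals — each ring atom is sp².
Cation: 3 × 2 + 0 = 6 π electrons → 4(1)+2, aromatic.
Anion: 3 × 2 + 2 = 8 π electrons → 4(2), antiaromatic.

The cation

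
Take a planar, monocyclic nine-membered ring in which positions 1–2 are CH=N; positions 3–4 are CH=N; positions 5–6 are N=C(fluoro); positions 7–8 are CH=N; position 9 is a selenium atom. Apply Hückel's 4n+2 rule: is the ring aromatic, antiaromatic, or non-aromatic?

Every ring atom contributes a p orbital perpendicular to the ring (each doubly-bonded ring atom is sp² with one p-orbital electron; the doubly-bonded nitrogens are pyridine-type — their lone pairs lie in the ring plane, leaving one electron in the p orbital; the selenium donates one lone pair from its p orbital), so the π system is cyclic and fully conjugated.
π-electron count: 4 × 2 = 8 from the double-bond units + 2 from the Se atom = 10.
10 = 4(2) + 2, which satisfies Hückel's 4n+2 rule.

Aromatic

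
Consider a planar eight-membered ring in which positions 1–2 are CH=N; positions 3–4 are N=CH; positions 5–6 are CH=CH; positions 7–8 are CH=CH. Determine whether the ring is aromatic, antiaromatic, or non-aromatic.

All ring atoms are sp² and supply a p orbital to the ring (the double-bond atoms are sp², each contributing one p electron; the doubly-bonded nitrogens are pyridine-type — their lone pairs lie in the ring plane, leaving one electron in the p orbital); the conjugation is uninterrupted.
Tallying contributions gives 4 × 2 = 8 from the 4 double-bond units.
8 = 4(2); a planar, fully conjugated 4n system is antiaromatic.

Antiaromatic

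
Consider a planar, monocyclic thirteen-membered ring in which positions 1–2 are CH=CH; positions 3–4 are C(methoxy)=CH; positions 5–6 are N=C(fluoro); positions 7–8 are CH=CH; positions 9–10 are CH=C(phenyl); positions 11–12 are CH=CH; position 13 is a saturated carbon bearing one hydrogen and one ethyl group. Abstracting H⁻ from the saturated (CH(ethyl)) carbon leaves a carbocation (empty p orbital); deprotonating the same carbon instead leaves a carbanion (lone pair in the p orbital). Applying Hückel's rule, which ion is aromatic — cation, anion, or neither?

In both ions every ring atom is sp² and contributes a p orbital, so both rings are fully conjugated.
Cation: 6 × 2 + 0 = 12 π electrons → 4(3), antiaromatic.
Anion: 6 × 2 + 2 = 14 π electrons → 4(3)+2, aromatic.

The anion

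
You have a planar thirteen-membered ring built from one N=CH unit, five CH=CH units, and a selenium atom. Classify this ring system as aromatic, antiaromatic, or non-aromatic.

All ring atoms are sp² and supply a p orbital to the ring (every atom in a ring double bond is sp² and brings one electron to the p orbital; each =N– nitrogen is pyridine-type (lone pair in the sp² plane, one electron in the p orbital); the selenium donates one lone pair from its p orbital); the conjugation is uninterrupted.
Tallying contributions gives 6 × 2 = 12 from the double-bond units + 2 from the Se atom = 14.
Since 14 = 4·3 + 2, the ring meets the 4n+2 criterion.

Aromatic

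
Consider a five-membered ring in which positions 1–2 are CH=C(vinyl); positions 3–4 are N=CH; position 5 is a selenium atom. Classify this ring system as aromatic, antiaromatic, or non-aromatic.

Aromatic

All ring atoms are sp² and supply a p orbital to the ring (the double-bond atoms are sp², each contributing one p electron; the doubly-bonded nitrogens are pyridine-type — their lone pairs lie in the ring plane, leaving one electron in the p orbital; the selenium donates one lone pair from its p orbital); the conjugation is uninterrupted.
Adding the contributions, 2 × 2 = 4 from the double-bond units + 2 from the Se atom = 6.
Since 6 = 4·1 + 2, the ring meets the 4n+2 criterion.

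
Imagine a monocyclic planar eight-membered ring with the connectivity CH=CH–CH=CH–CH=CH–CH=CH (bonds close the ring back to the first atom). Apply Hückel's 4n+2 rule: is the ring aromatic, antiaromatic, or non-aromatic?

Antiaromatic

All ring atoms are sp² and supply a p orbital to the ring (each doubly-bonded ring atom is sp² with one p-orbital electron); the conjugation is uninterrupted.
Adding the contributions, 4 × 2 = 8 from the 4 double-bond units.
8 = 4(2); a planar, fully conjugated 4n system is antiaromatic.
(This ring is cyclooctatetraene.)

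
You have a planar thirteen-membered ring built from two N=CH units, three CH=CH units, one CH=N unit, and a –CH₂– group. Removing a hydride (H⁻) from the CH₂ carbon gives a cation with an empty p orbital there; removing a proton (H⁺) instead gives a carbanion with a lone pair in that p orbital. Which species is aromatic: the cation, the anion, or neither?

In either ion the ring is fully conjugated: every atom, including the new sp² carbon, supplies a p orbital.
Cation: 6 × 2 + 0 = 12 π electrons → 4(3), antiaromatic.
Anion: 6 × 2 + 2 = 14 π electrons → 4(3)+2, aromatic.

The anion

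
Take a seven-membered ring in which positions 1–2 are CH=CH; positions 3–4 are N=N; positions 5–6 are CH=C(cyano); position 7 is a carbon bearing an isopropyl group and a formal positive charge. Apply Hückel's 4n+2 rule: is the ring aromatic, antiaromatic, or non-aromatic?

Check conjugation: each doubly-bonded ring atom is sp² with one p-orbital electron; the doubly-bonded nitrogens are pyridine-type — their lone pairs lie in the ring plane, leaving one electron in the p orbital; the carbocation has an empty p orbital — every position has a p orbital, so the cyclic π system is continuous.
π-electron count: 3 × 2 = 6 from the double-bond units + 0 from the C(isopropyl)(+) atom = 6.
With 6 π electrons (n = 1), the Hückel 4n+2 condition holds.

Aromatic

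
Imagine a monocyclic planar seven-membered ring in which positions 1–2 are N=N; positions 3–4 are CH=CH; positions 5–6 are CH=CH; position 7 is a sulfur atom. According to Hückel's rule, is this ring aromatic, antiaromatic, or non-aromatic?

All ring atoms are sp² and supply a p orbital to the ring (each doubly-bonded ring atom is sp² with one p-orbital electron; each sp² =N– keeps its lone pair in-plane and puts one electron into the π system; the sulfur donates one lone pair from its p orbital); the conjugation is uninterrupted.
Tallying contributions gives 3 × 2 = 6 from the double-bond units + 2 from the S atom = 8.
A 4n π count (8, n = 2) in a planar conjugated ring means antiaromatic.

Antiaromatic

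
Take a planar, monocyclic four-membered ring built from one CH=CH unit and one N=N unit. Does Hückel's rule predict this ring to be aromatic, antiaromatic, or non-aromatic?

Antiaromatic

The p orbitals form a continuous loop: the double-bond atoms are sp², each contributing one p electron; each =N– nitrogen is pyridine-type (lone pair in the sp² plane, one electron in the p orbital). The ring is fully conjugated.
Adding the contributions, 2 × 2 = 4 from the 2 double-bond units.
With 4 = 4·1 π electrons, Hückel's rule classifies the planar ring as antiaromatic.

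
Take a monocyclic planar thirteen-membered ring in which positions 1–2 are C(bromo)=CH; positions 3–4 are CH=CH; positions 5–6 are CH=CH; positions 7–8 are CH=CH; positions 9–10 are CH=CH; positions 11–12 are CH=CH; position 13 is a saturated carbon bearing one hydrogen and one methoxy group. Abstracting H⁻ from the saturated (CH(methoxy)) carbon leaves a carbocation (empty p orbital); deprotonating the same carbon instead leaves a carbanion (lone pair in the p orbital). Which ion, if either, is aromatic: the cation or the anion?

The anion

In both ions every ring atom is sp² and contributes a p orbital, so both rings are fully conjugated.
Cation: 6 × 2 + 0 = 12 π electrons → 4(3), antiaromatic.
Anion: 6 × 2 + 2 = 14 π electrons → 4(3)+2, aromatic.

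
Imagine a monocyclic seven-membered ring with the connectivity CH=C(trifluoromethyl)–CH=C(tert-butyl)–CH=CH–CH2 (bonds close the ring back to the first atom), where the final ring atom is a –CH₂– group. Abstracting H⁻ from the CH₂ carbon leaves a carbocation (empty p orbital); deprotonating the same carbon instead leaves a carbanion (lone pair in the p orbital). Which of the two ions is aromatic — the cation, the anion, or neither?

Once that carbon is sp², every ring atom has a p orbital and both ions are fully conjugated.
Cation: 3 × 2 + 0 = 6 π electrons → 4(1)+2, aromatic.
Anion: 3 × 2 + 2 = 8 π electrons → 4(2), antiaromatic.

The cation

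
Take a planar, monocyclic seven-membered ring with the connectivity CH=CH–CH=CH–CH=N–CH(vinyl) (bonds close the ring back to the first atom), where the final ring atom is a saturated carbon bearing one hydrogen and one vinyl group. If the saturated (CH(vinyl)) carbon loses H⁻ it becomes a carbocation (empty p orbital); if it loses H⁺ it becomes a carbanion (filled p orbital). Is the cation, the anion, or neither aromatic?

The cation

Both ions have a continuous loop of p orbitals — each ring atom is sp².
Cation: 3 × 2 + 0 = 6 π electrons → 4(1)+2, aromatic.
Anion: 3 × 2 + 2 = 8 π electrons → 4(2), antiaromatic.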